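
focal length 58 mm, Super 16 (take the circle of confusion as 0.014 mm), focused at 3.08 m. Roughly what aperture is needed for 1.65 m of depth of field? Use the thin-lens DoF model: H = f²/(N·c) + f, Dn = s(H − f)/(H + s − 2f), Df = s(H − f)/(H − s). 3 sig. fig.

f/20

Write h = H − f = f²/(N·c). The thin-lens limits are Dn = s·h/(h + (s−f)) and Df = s·h/(h − (s−f)), so DoF = Df − Dn = 2·s·(s−f)·h / (h² − (s−f)²).
That is a quadratic in h: DoF·h² − 2·s·(s−f)·h − DoF·(s−f)² = 0 ⇒ h = (s−f)·(s + √(s² + DoF²)) / DoF = 3022 × (3080 + √(3080² + 1650²)) / 1650 = 3022 × (3080 + 3494.12) / 1650 ≈ 12041 mm.
Then N = f²/(c·h) = 58² / (0.014 × 12041) = 3364 / 168.57 ≈ 20.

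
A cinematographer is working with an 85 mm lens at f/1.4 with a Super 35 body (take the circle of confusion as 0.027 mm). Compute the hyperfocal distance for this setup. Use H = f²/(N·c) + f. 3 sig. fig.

191 m

Hyperfocal distance H = f²/(N·c) + f = 85²/(1.4 × 0.027) + 85 = 7225/0.0378 + 85 ≈ 191222.6 mm ≈ 191 m.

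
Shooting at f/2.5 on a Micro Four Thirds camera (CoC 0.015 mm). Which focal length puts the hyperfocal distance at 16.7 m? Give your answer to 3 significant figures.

25.0 mm

From H = f²/(N·c) + f, with f ≪ H: f ≈ √(H·N·c) = √(16700 × 2.5 × 0.015) = √626.25 ≈ 25.02 mm.
The +f correction barely moves this — solving exactly, f² + N·c·f − N·c·H = 0 ⇒ f = (−N·c + √((N·c)² + 4·N·c·H))/2 = (−0.0375 + √2505.0)/2 ≈ 25.006 mm, so f ≈ 25.0 mm.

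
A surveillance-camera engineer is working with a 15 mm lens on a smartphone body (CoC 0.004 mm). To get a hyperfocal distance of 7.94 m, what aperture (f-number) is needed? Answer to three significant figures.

f/7.10

Rearrange H = f²/(N·c) + f for N: N = f² / ((H − f)·c).
N = 15² / ((7940 − 15) × 0.004) = 225 / 31.70 ≈ 7.10.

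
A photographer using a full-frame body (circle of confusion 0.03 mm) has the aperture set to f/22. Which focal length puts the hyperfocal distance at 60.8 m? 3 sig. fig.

From H = f²/(N·c) + f, with f ≪ H: f ≈ √(H·N·c) = √(60800 × 22 × 0.03) = √40128 ≈ 200.3 mm.
The +f correction barely moves this — solving exactly, f² + N·c·f − N·c·H = 0 ⇒ f = (−N·c + √((N·c)² + 4·N·c·H))/2 = (−0.66 + √160512)/2 ≈ 199.99 mm, so f ≈ 200 mm.

200 mm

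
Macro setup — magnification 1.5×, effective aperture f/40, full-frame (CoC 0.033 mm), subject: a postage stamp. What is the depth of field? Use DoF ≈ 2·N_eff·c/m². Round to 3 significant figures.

At magnification m, DoF ≈ 2·N_eff·c/m² = 2 × 40 × 0.033 / 1.5² = 2.64 / 2.25 ≈ 1.17 mm.

1.17 mm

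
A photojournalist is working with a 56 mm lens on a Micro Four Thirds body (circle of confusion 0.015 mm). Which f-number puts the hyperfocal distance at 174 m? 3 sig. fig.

f/1.20

Rearrange H = f²/(N·c) + f for N: N = f² / ((H − f)·c).
N = 56² / ((174000 − 56) × 0.015) = 3136 / 2609 ≈ 1.20.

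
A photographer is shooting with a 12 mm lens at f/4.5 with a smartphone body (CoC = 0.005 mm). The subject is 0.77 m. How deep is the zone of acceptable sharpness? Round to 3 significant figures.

185 mm

Hyperfocal distance H = f²/(N·c) + f = 12²/(4.5 × 0.005) + 12 = 144/0.0225 + 12 ≈ 6412.0 mm ≈ 6.412 m.
Near limit Dn = s·(H − f)/(H + s − 2f) = 770 × (6412.0 − 12) / (6412.0 + 770 − 2 × 12) = 770 × 6400.0 / 7158.0 ≈ 688.46 mm.
Far limit Df = s·(H − f)/(H − s) = 770 × (6412.0 − 12) / (6412.0 − 770) = 770 × 6400.0 / 5642.0 ≈ 873.45 mm.
Depth of field = Df − Dn = 873.45 − 688.46 ≈ 184.99 mm.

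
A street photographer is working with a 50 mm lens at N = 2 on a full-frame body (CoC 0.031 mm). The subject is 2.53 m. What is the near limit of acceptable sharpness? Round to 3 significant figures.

2.38 m

Hyperfocal distance H = f²/(N·c) + f = 50²/(2 × 0.031) + 50 = 2500/0.062 + 50 ≈ 40372.6 mm ≈ 40.37 m.
Near limit Dn = s·(H − f)/(H + s − 2f) = 2530 × (40372.6 − 50) / (40372.6 + 2530 − 2 × 50) = 2530 × 40322.6 / 42802.6 ≈ 2383.4 mm ≈ 2.38 m.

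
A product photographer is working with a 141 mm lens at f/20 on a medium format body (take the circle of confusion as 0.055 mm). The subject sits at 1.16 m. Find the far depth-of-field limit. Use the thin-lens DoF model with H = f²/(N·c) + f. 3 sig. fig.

Hyperfocal distance H = f²/(N·c) + f = 141²/(20 × 0.055) + 141 = 19881/1.1 + 141 ≈ 18214.6 mm ≈ 18.21 m.
Far limit Df = s·(H − f)/(H − s) = 1160 × (18214.6 − 141) / (18214.6 − 1160) = 1160 × 18073.6 / 17054.6 ≈ 1229.3 mm ≈ 1.23 m.

1.23 m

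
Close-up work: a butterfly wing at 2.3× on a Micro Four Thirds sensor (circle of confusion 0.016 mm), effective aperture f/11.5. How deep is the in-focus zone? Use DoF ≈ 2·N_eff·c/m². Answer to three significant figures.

0.0696 mm

At magnification m, DoF ≈ 2·N_eff·c/m² = 2 × 11.5 × 0.016 / 2.3² = 0.368 / 5.29 ≈ 0.0696 mm.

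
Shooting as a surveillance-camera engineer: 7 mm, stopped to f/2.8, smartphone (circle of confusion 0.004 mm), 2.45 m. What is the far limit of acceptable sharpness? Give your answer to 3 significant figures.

Hyperfocal distance H = f²/(N·c) + f = 7²/(2.8 × 0.004) + 7 = 49/0.0112 + 7 ≈ 4382.0 mm ≈ 4.382 m.
Far limit Df = s·(H − f)/(H − s) = 2450 × (4382.0 − 7) / (4382.0 − 2450) = 2450 × 4375.0 / 1932.0 ≈ 5548.0 mm ≈ 5.55 m.

5.55 m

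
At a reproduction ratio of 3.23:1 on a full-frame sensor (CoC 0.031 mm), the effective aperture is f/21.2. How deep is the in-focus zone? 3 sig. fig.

0.126 mm

At magnification m, DoF ≈ 2·N_eff·c/m² = 2 × 21.2 × 0.031 / 3.23² = 1.314 / 10.43 ≈ 0.126 mm.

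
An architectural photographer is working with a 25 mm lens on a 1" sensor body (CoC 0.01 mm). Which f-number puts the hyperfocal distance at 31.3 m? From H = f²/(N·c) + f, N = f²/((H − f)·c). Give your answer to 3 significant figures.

f/2.00

Rearrange H = f²/(N·c) + f for N: N = f² / ((H − f)·c).
N = 25² / ((31300 − 25) × 0.01) = 625 / 312.8 ≈ 2.00.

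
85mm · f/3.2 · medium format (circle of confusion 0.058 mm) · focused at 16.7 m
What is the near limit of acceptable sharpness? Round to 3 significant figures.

11.7 m

Hyperfocal distance H = f²/(N·c) + f = 85²/(3.2 × 0.058) + 85 = 7225/0.1856 + 85 ≈ 39012.8 mm ≈ 39.01 m.
Near limit Dn = s·(H − f)/(H + s − 2f) = 16700 × (39012.8 − 85) / (39012.8 + 16700 − 2 × 85) = 16700 × 38927.8 / 55542.8 ≈ 11704 mm ≈ 11.7 m.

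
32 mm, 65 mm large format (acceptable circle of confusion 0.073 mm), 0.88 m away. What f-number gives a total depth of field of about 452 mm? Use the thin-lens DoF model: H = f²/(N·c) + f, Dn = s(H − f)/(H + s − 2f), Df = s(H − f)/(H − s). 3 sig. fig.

Write h = H − f = f²/(N·c). The thin-lens limits are Dn = s·h/(h + (s−f)) and Df = s·h/(h − (s−f)), so DoF = Df − Dn = 2·s·(s−f)·h / (h² − (s−f)²).
That is a quadratic in h: DoF·h² − 2·s·(s−f)·h − DoF·(s−f)² = 0 ⇒ h = (s−f)·(s + √(s² + DoF²)) / DoF = 848 × (880 + √(880² + 452²)) / 452 = 848 × (880 + 989.295) / 452 ≈ 3507.0 mm.
Then N = f²/(c·h) = 32² / (0.073 × 3507.0) = 1024 / 256.01 ≈ 4.

f/4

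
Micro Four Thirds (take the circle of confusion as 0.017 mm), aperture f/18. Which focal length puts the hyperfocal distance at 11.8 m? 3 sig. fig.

From H = f²/(N·c) + f, with f ≪ H: f ≈ √(H·N·c) = √(11800 × 18 × 0.017) = √3610.8 ≈ 60.09 mm.
Exact: f² + N·c·f − N·c·H = 0 ⇒ f = (−N·c + √((N·c)² + 4·N·c·H))/2 = (−0.306 + √14443)/2 ≈ 59.937 mm ≈ 59.9 mm.

59.9 mm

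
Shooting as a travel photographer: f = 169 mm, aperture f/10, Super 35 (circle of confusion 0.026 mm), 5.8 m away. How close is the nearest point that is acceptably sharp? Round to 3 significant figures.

5.52 m

Hyperfocal distance H = f²/(N·c) + f = 169²/(10 × 0.026) + 169 = 28561/0.26 + 169 ≈ 110019.0 mm ≈ 110.0 m.
Near limit Dn = s·(H − f)/(H + s − 2f) = 5800 × (110019.0 − 169) / (110019.0 + 5800 − 2 × 169) = 5800 × 109850.0 / 115481.0 ≈ 5517.2 mm ≈ 5.52 m.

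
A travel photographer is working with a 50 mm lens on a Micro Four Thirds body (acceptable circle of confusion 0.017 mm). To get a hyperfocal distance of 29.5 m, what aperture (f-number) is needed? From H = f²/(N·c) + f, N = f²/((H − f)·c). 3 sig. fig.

f/4.99

Rearrange H = f²/(N·c) + f for N: N = f² / ((H − f)·c).
N = 50² / ((29500 − 50) × 0.017) = 2500 / 500.7 ≈ 4.99.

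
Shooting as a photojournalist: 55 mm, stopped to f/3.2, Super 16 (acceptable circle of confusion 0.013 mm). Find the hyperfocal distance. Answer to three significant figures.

Hyperfocal distance H = f²/(N·c) + f = 55²/(3.2 × 0.013) + 55 = 3025/0.0416 + 55 ≈ 72771.3 mm ≈ 72.8 m.

72.8 m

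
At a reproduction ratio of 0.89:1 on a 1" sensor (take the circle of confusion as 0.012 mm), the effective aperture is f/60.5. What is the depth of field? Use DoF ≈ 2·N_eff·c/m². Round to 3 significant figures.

1.83 mm

At magnification m, DoF ≈ 2·N_eff·c/m² = 2 × 60.5 × 0.012 / 0.89² = 1.452 / 0.7921 ≈ 1.83 mm.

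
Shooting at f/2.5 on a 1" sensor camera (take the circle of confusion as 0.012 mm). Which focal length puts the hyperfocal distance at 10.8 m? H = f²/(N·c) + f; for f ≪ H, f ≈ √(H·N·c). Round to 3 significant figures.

From H = f²/(N·c) + f, with f ≪ H: f ≈ √(H·N·c) = √(10800 × 2.5 × 0.012) = √324.00 ≈ 18.00 mm.
The +f correction barely moves this — solving exactly, f² + N·c·f − N·c·H = 0 ⇒ f = (−N·c + √((N·c)² + 4·N·c·H))/2 = (−0.03 + √1296.0)/2 ≈ 17.985 mm, so f ≈ 18.0 mm.

18.0 mm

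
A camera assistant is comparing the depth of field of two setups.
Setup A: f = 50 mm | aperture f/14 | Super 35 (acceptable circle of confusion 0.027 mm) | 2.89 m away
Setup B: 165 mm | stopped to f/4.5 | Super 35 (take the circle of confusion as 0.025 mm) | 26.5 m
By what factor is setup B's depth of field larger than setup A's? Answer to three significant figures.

Setup A: H = 50²/(14×0.027) + 50 ≈ 6663.8 mm; DoF = Df − Dn = 5064.9 − 2021.8 ≈ 3043.1 mm.
Setup B: H = 165²/(4.5×0.025) + 165 ≈ 242165.0 mm; DoF = Df − Dn = 29735.9 − 23899.2 ≈ 5836.7 mm.
Ratio = 5836.7 / 3043.1 ≈ 1.92.

1.92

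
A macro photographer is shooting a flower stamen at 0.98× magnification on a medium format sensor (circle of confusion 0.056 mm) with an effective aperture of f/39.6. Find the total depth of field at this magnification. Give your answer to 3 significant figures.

At magnification m, DoF ≈ 2·N_eff·c/m² = 2 × 39.6 × 0.056 / 0.98² = 4.435 / 0.9604 ≈ 4.62 mm.

4.62 mm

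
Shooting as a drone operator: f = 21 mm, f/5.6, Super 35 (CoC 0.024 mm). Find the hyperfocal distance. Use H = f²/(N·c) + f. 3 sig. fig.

3.30 m

Hyperfocal distance H = f²/(N·c) + f = 21²/(5.6 × 0.024) + 21 = 441/0.1344 + 21 ≈ 3302.2 mm ≈ 3.30 m.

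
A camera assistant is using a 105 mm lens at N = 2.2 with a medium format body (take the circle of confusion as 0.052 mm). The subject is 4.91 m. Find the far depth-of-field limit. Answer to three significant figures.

Hyperfocal distance H = f²/(N·c) + f = 105²/(2.2 × 0.052) + 105 = 11025/0.1144 + 105 ≈ 96477.4 mm ≈ 96.48 m.
Far limit Df = s·(H − f)/(H − s) = 4910 × (96477.4 − 105) / (96477.4 − 4910) = 4910 × 96372.4 / 91567.4 ≈ 5167.7 mm ≈ 5.17 m.

5.17 m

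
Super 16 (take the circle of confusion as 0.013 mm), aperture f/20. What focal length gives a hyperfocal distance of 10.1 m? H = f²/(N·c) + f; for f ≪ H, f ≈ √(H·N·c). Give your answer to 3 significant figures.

51.1 mm

From H = f²/(N·c) + f, with f ≪ H: f ≈ √(H·N·c) = √(10100 × 20 × 0.013) = √2626.0 ≈ 51.24 mm.
Exact: f² + N·c·f − N·c·H = 0 ⇒ f = (−N·c + √((N·c)² + 4·N·c·H))/2 = (−0.26 + √10504)/2 ≈ 51.115 mm ≈ 51.1 mm.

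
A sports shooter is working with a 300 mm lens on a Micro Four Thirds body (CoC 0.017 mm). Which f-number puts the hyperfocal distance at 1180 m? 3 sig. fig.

Rearrange H = f²/(N·c) + f for N: N = f² / ((H − f)·c).
N = 300² / ((1180000 − 300) × 0.017) = 90000 / 20055 ≈ 4.49.

f/4.49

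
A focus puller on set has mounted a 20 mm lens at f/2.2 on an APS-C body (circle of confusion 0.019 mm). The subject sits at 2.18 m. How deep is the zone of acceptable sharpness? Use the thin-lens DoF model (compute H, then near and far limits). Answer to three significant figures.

Hyperfocal distance H = f²/(N·c) + f = 20²/(2.2 × 0.019) + 20 = 400/0.0418 + 20 ≈ 9589.4 mm ≈ 9.589 m.
Near limit Dn = s·(H − f)/(H + s − 2f) = 2180 × (9589.4 − 20) / (9589.4 + 2180 − 2 × 20) = 2180 × 9569.4 / 11729.4 ≈ 1778.5 mm.
Far limit Df = s·(H − f)/(H − s) = 2180 × (9589.4 − 20) / (9589.4 − 2180) = 2180 × 9569.4 / 7409.4 ≈ 2815.5 mm.
Depth of field = Df − Dn = 2815.5 − 1778.5 ≈ 1037.0 mm ≈ 1.04 m.

1.04 m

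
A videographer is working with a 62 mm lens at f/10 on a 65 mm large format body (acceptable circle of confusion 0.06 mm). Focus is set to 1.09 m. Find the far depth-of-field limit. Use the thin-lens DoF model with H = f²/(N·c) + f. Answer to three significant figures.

1.30 m

Hyperfocal distance H = f²/(N·c) + f = 62²/(10 × 0.06) + 62 = 3844/0.6 + 62 ≈ 6468.7 mm ≈ 6.469 m.
Far limit Df = s·(H − f)/(H − s) = 1090 × (6468.7 − 62) / (6468.7 − 1090) = 1090 × 6406.7 / 5378.7 ≈ 1298.3 mm ≈ 1.30 m.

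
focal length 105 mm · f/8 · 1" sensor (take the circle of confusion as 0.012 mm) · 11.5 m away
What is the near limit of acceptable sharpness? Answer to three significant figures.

10.5 m

Hyperfocal distance H = f²/(N·c) + f = 105²/(8 × 0.012) + 105 = 11025/0.096 + 105 ≈ 114948.8 mm ≈ 114.9 m.
Near limit Dn = s·(H − f)/(H + s − 2f) = 11500 × (114948.8 − 105) / (114948.8 + 11500 − 2 × 105) = 11500 × 114843.8 / 126238.8 ≈ 10462 mm ≈ 10.5 m.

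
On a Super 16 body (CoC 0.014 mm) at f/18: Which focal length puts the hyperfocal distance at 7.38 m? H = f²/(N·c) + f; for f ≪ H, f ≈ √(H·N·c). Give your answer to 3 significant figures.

43.0 mm

From H = f²/(N·c) + f, with f ≪ H: f ≈ √(H·N·c) = √(7380 × 18 × 0.014) = √1859.8 ≈ 43.12 mm.
Exact: f² + N·c·f − N·c·H = 0 ⇒ f = (−N·c + √((N·c)² + 4·N·c·H))/2 = (−0.252 + √7439.1)/2 ≈ 42.999 mm ≈ 43.0 mm.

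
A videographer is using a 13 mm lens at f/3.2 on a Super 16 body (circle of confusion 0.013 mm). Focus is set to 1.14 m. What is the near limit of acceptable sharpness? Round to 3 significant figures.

Hyperfocal distance H = f²/(N·c) + f = 13²/(3.2 × 0.013) + 13 = 169/0.0416 + 13 ≈ 4075.5 mm ≈ 4.075 m.
Near limit Dn = s·(H − f)/(H + s − 2f) = 1140 × (4075.5 − 13) / (4075.5 + 1140 − 2 × 13) = 1140 × 4062.5 / 5189.5 ≈ 892.43 mm ≈ 0.892 m.

0.892 m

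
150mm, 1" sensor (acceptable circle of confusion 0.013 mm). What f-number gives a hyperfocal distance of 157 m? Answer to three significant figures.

Rearrange H = f²/(N·c) + f for N: N = f² / ((H − f)·c).
N = 150² / ((157000 − 150) × 0.013) = 22500 / 2039 ≈ 11.

f/11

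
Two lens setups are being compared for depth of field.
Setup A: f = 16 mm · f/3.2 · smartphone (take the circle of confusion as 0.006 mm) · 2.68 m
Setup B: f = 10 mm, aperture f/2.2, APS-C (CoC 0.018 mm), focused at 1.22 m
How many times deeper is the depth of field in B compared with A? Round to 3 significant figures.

1.36

Setup A: H = 16²/(3.2×0.006) + 16 ≈ 13349.3 mm; DoF = Df − Dn = 3349.2 − 2233.7 ≈ 1115.5 mm.
Setup B: H = 10²/(2.2×0.018) + 10 ≈ 2535.3 mm; DoF = Df − Dn = 2342.4 − 824.8 ≈ 1517.6 mm.
Ratio = 1517.6 / 1115.5 ≈ 1.36.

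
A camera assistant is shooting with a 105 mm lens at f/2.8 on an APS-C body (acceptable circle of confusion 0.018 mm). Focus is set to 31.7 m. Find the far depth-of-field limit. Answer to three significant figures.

Hyperfocal distance H = f²/(N·c) + f = 105²/(2.8 × 0.018) + 105 = 11025/0.0504 + 105 ≈ 218855.0 mm ≈ 218.9 m.
Far limit Df = s·(H − f)/(H − s) = 31700 × (218855.0 − 105) / (218855.0 − 31700) = 31700 × 218750.0 / 187155.0 ≈ 37052 mm ≈ 37.1 m.

37.1 m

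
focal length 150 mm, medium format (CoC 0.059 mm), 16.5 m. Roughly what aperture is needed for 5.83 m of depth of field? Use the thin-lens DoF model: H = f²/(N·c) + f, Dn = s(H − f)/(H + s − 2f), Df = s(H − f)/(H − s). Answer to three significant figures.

f/4

Write h = H − f = f²/(N·c). The thin-lens limits are Dn = s·h/(h + (s−f)) and Df = s·h/(h − (s−f)), so DoF = Df − Dn = 2·s·(s−f)·h / (h² − (s−f)²).
That is a quadratic in h: DoF·h² − 2·s·(s−f)·h − DoF·(s−f)² = 0 ⇒ h = (s−f)·(s + √(s² + DoF²)) / DoF = 16350 × (16500 + √(16500² + 5830²)) / 5830 = 16350 × (16500 + 17499.7) / 5830 ≈ 95351 mm.
Then N = f²/(c·h) = 150² / (0.059 × 95351) = 22500 / 5625.7 ≈ 4.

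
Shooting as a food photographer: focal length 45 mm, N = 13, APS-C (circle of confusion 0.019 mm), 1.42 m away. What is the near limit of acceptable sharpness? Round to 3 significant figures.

1.22 m

Hyperfocal distance H = f²/(N·c) + f = 45²/(13 × 0.019) + 45 = 2025/0.247 + 45 ≈ 8243.4 mm ≈ 8.243 m.
Near limit Dn = s·(H − f)/(H + s − 2f) = 1420 × (8243.4 − 45) / (8243.4 + 1420 − 2 × 45) = 1420 × 8198.4 / 9573.4 ≈ 1216.0 mm ≈ 1.22 m.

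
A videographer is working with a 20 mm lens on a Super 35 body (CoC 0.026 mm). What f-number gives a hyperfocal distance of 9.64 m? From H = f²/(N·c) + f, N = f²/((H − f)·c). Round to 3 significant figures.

f/1.60

Rearrange H = f²/(N·c) + f for N: N = f² / ((H − f)·c).
N = 20² / ((9640 − 20) × 0.026) = 400 / 250.1 ≈ 1.60.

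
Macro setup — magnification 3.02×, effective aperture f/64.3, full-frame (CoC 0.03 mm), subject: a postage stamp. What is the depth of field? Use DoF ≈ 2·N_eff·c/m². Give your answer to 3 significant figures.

0.423 mm

At magnification m, DoF ≈ 2·N_eff·c/m² = 2 × 64.3 × 0.03 / 3.02² = 3.858 / 9.12 ≈ 0.423 mm.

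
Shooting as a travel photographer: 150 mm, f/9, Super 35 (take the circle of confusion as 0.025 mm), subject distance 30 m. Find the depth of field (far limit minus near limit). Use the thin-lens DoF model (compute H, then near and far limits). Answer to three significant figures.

19.7 m

Hyperfocal distance H = f²/(N·c) + f = 150²/(9 × 0.025) + 150 = 22500/0.225 + 150 ≈ 100150.0 mm ≈ 100.2 m.
Near limit Dn = s·(H − f)/(H + s − 2f) = 30000 × (100150.0 − 150) / (100150.0 + 30000 − 2 × 150) = 30000 × 100000.0 / 129850.0 ≈ 23104 mm.
Far limit Df = s·(H − f)/(H − s) = 30000 × (100150.0 − 150) / (100150.0 − 30000) = 30000 × 100000.0 / 70150.0 ≈ 42766 mm.
Depth of field = Df − Dn = 42766 − 23104 ≈ 19662 mm ≈ 19.7 m.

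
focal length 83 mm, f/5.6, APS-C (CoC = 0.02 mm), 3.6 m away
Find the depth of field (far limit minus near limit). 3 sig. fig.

413 mm

Hyperfocal distance H = f²/(N·c) + f = 83²/(5.6 × 0.02) + 83 = 6889/0.112 + 83 ≈ 61591.9 mm ≈ 61.59 m.
Near limit Dn = s·(H − f)/(H + s − 2f) = 3600 × (61591.9 − 83) / (61591.9 + 3600 − 2 × 83) = 3600 × 61508.9 / 65025.9 ≈ 3405.29 mm.
Far limit Df = s·(H − f)/(H − s) = 3600 × (61591.9 − 83) / (61591.9 − 3600) = 3600 × 61508.9 / 57991.9 ≈ 3818.33 mm.
Depth of field = Df − Dn = 3818.33 − 3405.29 ≈ 413.04 mm.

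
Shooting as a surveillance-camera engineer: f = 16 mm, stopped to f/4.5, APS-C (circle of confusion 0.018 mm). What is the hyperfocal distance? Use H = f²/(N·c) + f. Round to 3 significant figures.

Hyperfocal distance H = f²/(N·c) + f = 16²/(4.5 × 0.018) + 16 = 256/0.081 + 16 ≈ 3176.5 mm ≈ 3.18 m.

3.18 m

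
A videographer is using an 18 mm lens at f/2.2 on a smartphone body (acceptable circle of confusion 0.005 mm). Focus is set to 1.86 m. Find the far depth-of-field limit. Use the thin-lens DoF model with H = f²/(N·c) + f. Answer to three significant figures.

Hyperfocal distance H = f²/(N·c) + f = 18²/(2.2 × 0.005) + 18 = 324/0.011 + 18 ≈ 29472.5 mm ≈ 29.47 m.
Far limit Df = s·(H − f)/(H − s) = 1860 × (29472.5 − 18) / (29472.5 − 1860) = 1860 × 29454.5 / 27612.5 ≈ 1984.1 mm ≈ 1.98 m.

1.98 m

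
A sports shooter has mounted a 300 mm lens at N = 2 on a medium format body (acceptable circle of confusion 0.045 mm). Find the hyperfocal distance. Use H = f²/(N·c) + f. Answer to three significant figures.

Hyperfocal distance H = f²/(N·c) + f = 300²/(2 × 0.045) + 300 = 90000/0.09 + 300 ≈ 1000300.0 mm ≈ 1000 m.

1000 m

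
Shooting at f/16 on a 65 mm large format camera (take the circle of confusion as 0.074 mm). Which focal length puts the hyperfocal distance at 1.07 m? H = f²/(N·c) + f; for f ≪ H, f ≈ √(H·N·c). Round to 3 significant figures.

From H = f²/(N·c) + f, with f ≪ H: f ≈ √(H·N·c) = √(1070 × 16 × 0.074) = √1266.9 ≈ 35.59 mm.
Exact: f² + N·c·f − N·c·H = 0 ⇒ f = (−N·c + √((N·c)² + 4·N·c·H))/2 = (−1.184 + √5068.9)/2 ≈ 35.006 mm ≈ 35.0 mm.

35.0 mm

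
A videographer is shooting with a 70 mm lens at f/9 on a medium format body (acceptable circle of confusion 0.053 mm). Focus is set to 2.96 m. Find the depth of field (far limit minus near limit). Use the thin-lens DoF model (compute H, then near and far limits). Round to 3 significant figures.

Hyperfocal distance H = f²/(N·c) + f = 70²/(9 × 0.053) + 70 = 4900/0.477 + 70 ≈ 10342.5 mm ≈ 10.34 m.
Near limit Dn = s·(H − f)/(H + s − 2f) = 2960 × (10342.5 − 70) / (10342.5 + 2960 − 2 × 70) = 2960 × 10272.5 / 13162.5 ≈ 2310.1 mm.
Far limit Df = s·(H − f)/(H − s) = 2960 × (10342.5 − 70) / (10342.5 − 2960) = 2960 × 10272.5 / 7382.5 ≈ 4118.7 mm.
Depth of field = Df − Dn = 4118.7 − 2310.1 ≈ 1808.6 mm ≈ 1.81 m.

1.81 m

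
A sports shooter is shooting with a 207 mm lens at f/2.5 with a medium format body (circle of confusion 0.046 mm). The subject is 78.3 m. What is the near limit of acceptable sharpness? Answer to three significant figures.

Hyperfocal distance H = f²/(N·c) + f = 207²/(2.5 × 0.046) + 207 = 42849/0.115 + 207 ≈ 372807.0 mm ≈ 372.8 m.
Near limit Dn = s·(H − f)/(H + s − 2f) = 78300 × (372807.0 − 207) / (372807.0 + 78300 − 2 × 207) = 78300 × 372600.0 / 450693.0 ≈ 64733 mm ≈ 64.7 m.

64.7 m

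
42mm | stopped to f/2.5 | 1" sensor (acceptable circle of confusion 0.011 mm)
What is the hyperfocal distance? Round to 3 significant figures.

64.2 m

Hyperfocal distance H = f²/(N·c) + f = 42²/(2.5 × 0.011) + 42 = 1764/0.0275 + 42 ≈ 64187.5 mm ≈ 64.2 m.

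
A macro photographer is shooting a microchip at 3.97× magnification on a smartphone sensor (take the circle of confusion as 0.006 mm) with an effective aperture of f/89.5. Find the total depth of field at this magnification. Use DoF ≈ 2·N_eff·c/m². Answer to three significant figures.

0.0681 mm

At magnification m, DoF ≈ 2·N_eff·c/m² = 2 × 89.5 × 0.006 / 3.97² = 1.074 / 15.76 ≈ 0.0681 mm.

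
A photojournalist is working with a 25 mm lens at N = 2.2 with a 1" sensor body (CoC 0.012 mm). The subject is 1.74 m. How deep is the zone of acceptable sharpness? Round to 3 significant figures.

Hyperfocal distance H = f²/(N·c) + f = 25²/(2.2 × 0.012) + 25 = 625/0.0264 + 25 ≈ 23699.2 mm ≈ 23.70 m.
Near limit Dn = s·(H − f)/(H + s − 2f) = 1740 × (23699.2 − 25) / (23699.2 + 1740 − 2 × 25) = 1740 × 23674.2 / 25389.2 ≈ 1622.47 mm.
Far limit Df = s·(H − f)/(H − s) = 1740 × (23699.2 − 25) / (23699.2 − 1740) = 1740 × 23674.2 / 21959.2 ≈ 1875.89 mm.
Depth of field = Df − Dn = 1875.89 − 1622.47 ≈ 253.42 mm.

253 mm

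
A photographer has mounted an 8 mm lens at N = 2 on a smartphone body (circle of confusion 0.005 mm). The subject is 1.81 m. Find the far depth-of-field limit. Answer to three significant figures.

2.52 m

Hyperfocal distance H = f²/(N·c) + f = 8²/(2 × 0.005) + 8 = 64/0.01 + 8 ≈ 6408.0 mm ≈ 6.408 m.
Far limit Df = s·(H − f)/(H − s) = 1810 × (6408.0 − 8) / (6408.0 − 1810) = 1810 × 6400.0 / 4598.0 ≈ 2519.4 mm ≈ 2.52 m.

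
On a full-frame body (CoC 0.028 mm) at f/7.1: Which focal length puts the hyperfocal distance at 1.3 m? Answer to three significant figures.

16.0 mm

From H = f²/(N·c) + f, with f ≪ H: f ≈ √(H·N·c) = √(1300 × 7.1 × 0.028) = √258.44 ≈ 16.08 mm.
Exact: f² + N·c·f − N·c·H = 0 ⇒ f = (−N·c + √((N·c)² + 4·N·c·H))/2 = (−0.1988 + √1033.8)/2 ≈ 15.977 mm ≈ 16.0 mm.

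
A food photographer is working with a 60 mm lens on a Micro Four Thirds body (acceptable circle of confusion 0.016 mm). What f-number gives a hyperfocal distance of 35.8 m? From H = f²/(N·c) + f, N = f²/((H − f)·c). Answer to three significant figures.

Rearrange H = f²/(N·c) + f for N: N = f² / ((H − f)·c).
N = 60² / ((35800 − 60) × 0.016) = 3600 / 571.8 ≈ 6.30.

f/6.30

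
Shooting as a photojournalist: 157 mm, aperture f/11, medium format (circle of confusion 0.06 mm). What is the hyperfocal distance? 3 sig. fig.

Hyperfocal distance H = f²/(N·c) + f = 157²/(11 × 0.06) + 157 = 24649/0.66 + 157 ≈ 37504.0 mm ≈ 37.5 m.

37.5 m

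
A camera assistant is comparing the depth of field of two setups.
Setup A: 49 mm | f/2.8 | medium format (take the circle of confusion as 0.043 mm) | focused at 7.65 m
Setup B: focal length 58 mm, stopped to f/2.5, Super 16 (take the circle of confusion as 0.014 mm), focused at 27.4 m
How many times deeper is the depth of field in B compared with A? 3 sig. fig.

2.49

Setup A: H = 49²/(2.8×0.043) + 49 ≈ 19990.9 mm; DoF = Df − Dn = 12361.8 − 5538.8 ≈ 6823.0 mm.
Setup B: H = 58²/(2.5×0.014) + 58 ≈ 96172.3 mm; DoF = Df − Dn = 38293 − 21332 ≈ 16961 mm.
Ratio = 16961 / 6823.0 ≈ 2.49.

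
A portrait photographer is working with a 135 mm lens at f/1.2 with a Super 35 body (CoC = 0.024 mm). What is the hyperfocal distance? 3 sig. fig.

633 m

Hyperfocal distance H = f²/(N·c) + f = 135²/(1.2 × 0.024) + 135 = 18225/0.0288 + 135 ≈ 632947.5 mm ≈ 633 m.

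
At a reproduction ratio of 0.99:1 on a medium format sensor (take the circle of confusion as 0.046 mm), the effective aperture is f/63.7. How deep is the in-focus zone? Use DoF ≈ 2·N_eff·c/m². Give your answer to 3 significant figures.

At magnification m, DoF ≈ 2·N_eff·c/m² = 2 × 63.7 × 0.046 / 0.99² = 5.86 / 0.9801 ≈ 5.98 mm.

5.98 mm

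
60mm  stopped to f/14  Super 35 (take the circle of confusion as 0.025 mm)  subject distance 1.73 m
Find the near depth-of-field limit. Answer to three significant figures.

1.49 m

Hyperfocal distance H = f²/(N·c) + f = 60²/(14 × 0.025) + 60 = 3600/0.35 + 60 ≈ 10345.7 mm ≈ 10.35 m.
Near limit Dn = s·(H − f)/(H + s − 2f) = 1730 × (10345.7 − 60) / (10345.7 + 1730 − 2 × 60) = 1730 × 10285.7 / 11955.7 ≈ 1488.3 mm ≈ 1.49 m.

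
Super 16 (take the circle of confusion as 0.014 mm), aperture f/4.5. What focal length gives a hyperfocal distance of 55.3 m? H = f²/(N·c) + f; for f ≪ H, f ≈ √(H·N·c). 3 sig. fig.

59.0 mm

From H = f²/(N·c) + f, with f ≪ H: f ≈ √(H·N·c) = √(55300 × 4.5 × 0.014) = √3483.9 ≈ 59.02 mm.
The +f correction barely moves this — solving exactly, f² + N·c·f − N·c·H = 0 ⇒ f = (−N·c + √((N·c)² + 4·N·c·H))/2 = (−0.063 + √13936)/2 ≈ 58.993 mm, so f ≈ 59.0 mm.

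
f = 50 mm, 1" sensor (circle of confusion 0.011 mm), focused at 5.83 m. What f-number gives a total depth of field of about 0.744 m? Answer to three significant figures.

Write h = H − f = f²/(N·c). The thin-lens limits are Dn = s·h/(h + (s−f)) and Df = s·h/(h − (s−f)), so DoF = Df − Dn = 2·s·(s−f)·h / (h² − (s−f)²).
That is a quadratic in h: DoF·h² − 2·s·(s−f)·h − DoF·(s−f)² = 0 ⇒ h = (s−f)·(s + √(s² + DoF²)) / DoF = 5780 × (5830 + √(5830² + 744²)) / 744 = 5780 × (5830 + 5877.28) / 744 ≈ 90952 mm.
Then N = f²/(c·h) = 50² / (0.011 × 90952) = 2500 / 1000.5 ≈ 2.50.

f/2.50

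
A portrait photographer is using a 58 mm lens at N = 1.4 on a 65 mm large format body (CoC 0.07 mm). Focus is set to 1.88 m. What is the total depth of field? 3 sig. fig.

Hyperfocal distance H = f²/(N·c) + f = 58²/(1.4 × 0.07) + 58 = 3364/0.098 + 58 ≈ 34384.5 mm ≈ 34.38 m.
Near limit Dn = s·(H − f)/(H + s − 2f) = 1880 × (34384.5 − 58) / (34384.5 + 1880 − 2 × 58) = 1880 × 34326.5 / 36148.5 ≈ 1785.24 mm.
Far limit Df = s·(H − f)/(H − s) = 1880 × (34384.5 − 58) / (34384.5 − 1880) = 1880 × 34326.5 / 32504.5 ≈ 1985.38 mm.
Depth of field = Df − Dn = 1985.38 − 1785.24 ≈ 200.14 mm.

200 mm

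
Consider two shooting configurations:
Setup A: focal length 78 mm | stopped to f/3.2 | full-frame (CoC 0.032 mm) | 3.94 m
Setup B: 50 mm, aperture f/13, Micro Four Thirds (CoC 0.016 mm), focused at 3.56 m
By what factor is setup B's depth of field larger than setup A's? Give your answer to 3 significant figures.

Setup A: H = 78²/(3.2×0.032) + 78 ≈ 59492.1 mm; DoF = Df − Dn = 4213.91 − 3699.53 ≈ 514.38 mm.
Setup B: H = 50²/(13×0.016) + 50 ≈ 12069.2 mm; DoF = Df − Dn = 5028.5 − 2755.3 ≈ 2273.2 mm.
Ratio = 2273.2 / 514.38 ≈ 4.42.

4.42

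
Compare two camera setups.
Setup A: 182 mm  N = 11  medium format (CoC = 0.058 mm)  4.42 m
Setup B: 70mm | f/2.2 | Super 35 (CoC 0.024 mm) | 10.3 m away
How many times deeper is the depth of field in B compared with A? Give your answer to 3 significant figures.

Setup A: H = 182²/(11×0.058) + 182 ≈ 52100.5 mm; DoF = Df − Dn = 4812.86 − 4086.43 ≈ 726.43 mm.
Setup B: H = 70²/(2.2×0.024) + 70 ≈ 92873.0 mm; DoF = Df − Dn = 11576.1 − 9277.3 ≈ 2298.8 mm.
Ratio = 2298.8 / 726.43 ≈ 3.16.

3.16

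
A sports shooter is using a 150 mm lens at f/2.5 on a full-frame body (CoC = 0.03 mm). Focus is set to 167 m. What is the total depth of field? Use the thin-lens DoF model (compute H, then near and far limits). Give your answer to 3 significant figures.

269 m

Hyperfocal distance H = f²/(N·c) + f = 150²/(2.5 × 0.03) + 150 = 22500/0.075 + 150 ≈ 300150.0 mm ≈ 300.1 m.
Near limit Dn = s·(H − f)/(H + s − 2f) = 167000 × (300150.0 − 150) / (300150.0 + 167000 − 2 × 150) = 167000 × 300000.0 / 466850.0 ≈ 107315 mm.
Far limit Df = s·(H − f)/(H − s) = 167000 × (300150.0 − 150) / (300150.0 − 167000) = 167000 × 300000.0 / 133150.0 ≈ 376267 mm.
Depth of field = Df − Dn = 376267 − 107315 ≈ 268952 mm ≈ 269 m.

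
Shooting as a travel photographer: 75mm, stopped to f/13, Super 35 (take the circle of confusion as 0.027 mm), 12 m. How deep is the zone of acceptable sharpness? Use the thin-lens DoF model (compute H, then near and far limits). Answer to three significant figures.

Hyperfocal distance H = f²/(N·c) + f = 75²/(13 × 0.027) + 75 = 5625/0.351 + 75 ≈ 16100.6 mm ≈ 16.10 m.
Near limit Dn = s·(H − f)/(H + s − 2f) = 12000 × (16100.6 − 75) / (16100.6 + 12000 − 2 × 75) = 12000 × 16025.6 / 27950.6 ≈ 6880 mm.
Far limit Df = s·(H − f)/(H − s) = 12000 × (16100.6 − 75) / (16100.6 − 12000) = 12000 × 16025.6 / 4100.6 ≈ 46897 mm.
Depth of field = Df − Dn = 46897 − 6880 ≈ 40017 mm ≈ 40.0 m.

40.0 m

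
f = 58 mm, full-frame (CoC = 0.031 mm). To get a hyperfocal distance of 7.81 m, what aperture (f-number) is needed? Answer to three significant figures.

f/14

Rearrange H = f²/(N·c) + f for N: N = f² / ((H − f)·c).
N = 58² / ((7810 − 58) × 0.031) = 3364 / 240.3 ≈ 14.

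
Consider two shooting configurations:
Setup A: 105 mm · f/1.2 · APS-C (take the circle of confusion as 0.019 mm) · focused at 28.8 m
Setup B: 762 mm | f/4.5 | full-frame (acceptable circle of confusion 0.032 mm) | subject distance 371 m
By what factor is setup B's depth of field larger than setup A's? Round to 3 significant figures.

20.0

Setup A: H = 105²/(1.2×0.019) + 105 ≈ 483657.6 mm; DoF = Df − Dn = 30616.9 − 27186.7 ≈ 3430.2 mm.
Setup B: H = 762²/(4.5×0.032) + 762 ≈ 4033012.0 mm; DoF = Df − Dn = 408509 − 339800 ≈ 68709 mm.
Ratio = 68709 / 3430.2 ≈ 20.0.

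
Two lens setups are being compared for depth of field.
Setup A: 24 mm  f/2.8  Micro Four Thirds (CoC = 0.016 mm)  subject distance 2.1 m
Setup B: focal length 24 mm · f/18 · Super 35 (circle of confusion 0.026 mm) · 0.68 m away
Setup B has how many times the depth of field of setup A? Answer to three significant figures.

Setup A: H = 24²/(2.8×0.016) + 24 ≈ 12881.1 mm; DoF = Df − Dn = 2504.37 − 1808.06 ≈ 696.31 mm.
Setup B: H = 24²/(18×0.026) + 24 ≈ 1254.8 mm; DoF = Df − Dn = 1456.1 − 443.6 ≈ 1012.5 mm.
Ratio = 1012.5 / 696.31 ≈ 1.45.

1.45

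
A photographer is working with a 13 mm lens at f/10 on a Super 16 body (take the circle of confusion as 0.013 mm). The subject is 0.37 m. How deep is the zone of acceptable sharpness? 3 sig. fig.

Hyperfocal distance H = f²/(N·c) + f = 13²/(10 × 0.013) + 13 = 169/0.13 + 13 ≈ 1313.0 mm ≈ 1.313 m.
Near limit Dn = s·(H − f)/(H + s − 2f) = 370 × (1313.0 − 13) / (1313.0 + 370 − 2 × 13) = 370 × 1300.0 / 1657.0 ≈ 290.28 mm.
Far limit Df = s·(H − f)/(H − s) = 370 × (1313.0 − 13) / (1313.0 − 370) = 370 × 1300.0 / 943.0 ≈ 510.07 mm.
Depth of field = Df − Dn = 510.07 − 290.28 ≈ 219.79 mm.

220 mm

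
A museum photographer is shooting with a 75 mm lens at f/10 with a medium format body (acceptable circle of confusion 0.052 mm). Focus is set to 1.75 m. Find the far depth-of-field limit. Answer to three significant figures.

Hyperfocal distance H = f²/(N·c) + f = 75²/(10 × 0.052) + 75 = 5625/0.52 + 75 ≈ 10892.3 mm ≈ 10.89 m.
Far limit Df = s·(H − f)/(H − s) = 1750 × (10892.3 − 75) / (10892.3 − 1750) = 1750 × 10817.3 / 9142.3 ≈ 2070.6 mm ≈ 2.07 m.

2.07 m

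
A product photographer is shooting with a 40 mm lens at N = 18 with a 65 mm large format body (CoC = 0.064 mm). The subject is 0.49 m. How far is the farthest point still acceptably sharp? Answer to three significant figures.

0.725 m

Hyperfocal distance H = f²/(N·c) + f = 40²/(18 × 0.064) + 40 = 1600/1.152 + 40 ≈ 1428.9 mm ≈ 1.429 m.
Far limit Df = s·(H − f)/(H − s) = 490 × (1428.9 − 40) / (1428.9 − 490) = 490 × 1388.9 / 938.9 ≈ 724.85 mm ≈ 0.725 m.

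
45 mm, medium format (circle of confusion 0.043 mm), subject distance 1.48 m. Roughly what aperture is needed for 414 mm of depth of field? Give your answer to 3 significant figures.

f/4.50

Write h = H − f = f²/(N·c). The thin-lens limits are Dn = s·h/(h + (s−f)) and Df = s·h/(h − (s−f)), so DoF = Df − Dn = 2·s·(s−f)·h / (h² − (s−f)²).
That is a quadratic in h: DoF·h² − 2·s·(s−f)·h − DoF·(s−f)² = 0 ⇒ h = (s−f)·(s + √(s² + DoF²)) / DoF = 1435 × (1480 + √(1480² + 414²)) / 414 = 1435 × (1480 + 1536.81) / 414 ≈ 10457 mm.
Then N = f²/(c·h) = 45² / (0.043 × 10457) = 2025 / 449.64 ≈ 4.50.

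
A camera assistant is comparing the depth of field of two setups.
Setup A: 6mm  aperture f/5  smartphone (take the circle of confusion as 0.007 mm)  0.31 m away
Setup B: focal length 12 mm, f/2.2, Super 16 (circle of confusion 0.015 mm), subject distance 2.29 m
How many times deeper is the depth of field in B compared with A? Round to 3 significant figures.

Setup A: H = 6²/(5×0.007) + 6 ≈ 1034.6 mm; DoF = Df − Dn = 440.06 − 239.28 ≈ 200.78 mm.
Setup B: H = 12²/(2.2×0.015) + 12 ≈ 4375.6 mm; DoF = Df − Dn = 4791.2 − 1504.6 ≈ 3286.6 mm.
Ratio = 3286.6 / 200.78 ≈ 16.4.

16.4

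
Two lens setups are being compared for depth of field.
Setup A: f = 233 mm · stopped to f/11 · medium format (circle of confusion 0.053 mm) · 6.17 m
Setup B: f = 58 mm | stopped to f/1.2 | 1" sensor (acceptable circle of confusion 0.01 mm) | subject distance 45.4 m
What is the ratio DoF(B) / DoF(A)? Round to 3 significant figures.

Setup A: H = 233²/(11×0.053) + 233 ≈ 93353.1 mm; DoF = Df − Dn = 6590.17 − 5800.20 ≈ 789.97 mm.
Setup B: H = 58²/(1.2×0.01) + 58 ≈ 280391.3 mm; DoF = Df − Dn = 54160 − 39079 ≈ 15081 mm.
Ratio = 15081 / 789.97 ≈ 19.1.

19.1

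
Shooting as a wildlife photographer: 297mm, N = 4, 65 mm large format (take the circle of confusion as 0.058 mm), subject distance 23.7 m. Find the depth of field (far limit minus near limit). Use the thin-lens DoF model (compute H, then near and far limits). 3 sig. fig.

Hyperfocal distance H = f²/(N·c) + f = 297²/(4 × 0.058) + 297 = 88209/0.232 + 297 ≈ 380508.2 mm ≈ 380.5 m.
Near limit Dn = s·(H − f)/(H + s − 2f) = 23700 × (380508.2 − 297) / (380508.2 + 23700 − 2 × 297) = 23700 × 380211.2 / 403614.2 ≈ 22325.8 mm.
Far limit Df = s·(H − f)/(H − s) = 23700 × (380508.2 − 297) / (380508.2 − 23700) = 23700 × 380211.2 / 356808.2 ≈ 25254.5 mm.
Depth of field = Df − Dn = 25254.5 − 22325.8 ≈ 2928.7 mm ≈ 2.93 m.

2.93 m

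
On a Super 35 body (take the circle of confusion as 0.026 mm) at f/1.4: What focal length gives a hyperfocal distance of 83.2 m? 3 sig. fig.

From H = f²/(N·c) + f, with f ≪ H: f ≈ √(H·N·c) = √(83200 × 1.4 × 0.026) = √3028.5 ≈ 55.03 mm.
The +f correction barely moves this — solving exactly, f² + N·c·f − N·c·H = 0 ⇒ f = (−N·c + √((N·c)² + 4·N·c·H))/2 = (−0.0364 + √12114)/2 ≈ 55.013 mm, so f ≈ 55.0 mm.

55.0 mm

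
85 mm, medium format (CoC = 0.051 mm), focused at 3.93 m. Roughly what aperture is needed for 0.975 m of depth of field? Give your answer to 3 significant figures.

Write h = H − f = f²/(N·c). The thin-lens limits are Dn = s·h/(h + (s−f)) and Df = s·h/(h − (s−f)), so DoF = Df − Dn = 2·s·(s−f)·h / (h² − (s−f)²).
That is a quadratic in h: DoF·h² − 2·s·(s−f)·h − DoF·(s−f)² = 0 ⇒ h = (s−f)·(s + √(s² + DoF²)) / DoF = 3845 × (3930 + √(3930² + 975²)) / 975 = 3845 × (3930 + 4049.14) / 975 ≈ 31466 mm.
Then N = f²/(c·h) = 85² / (0.051 × 31466) = 7225 / 1604.8 ≈ 4.50.

f/4.50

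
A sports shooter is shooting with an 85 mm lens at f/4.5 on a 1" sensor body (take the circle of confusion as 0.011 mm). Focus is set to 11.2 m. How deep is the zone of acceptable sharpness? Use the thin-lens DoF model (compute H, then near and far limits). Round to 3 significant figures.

Hyperfocal distance H = f²/(N·c) + f = 85²/(4.5 × 0.011) + 85 = 7225/0.0495 + 85 ≈ 146044.6 mm ≈ 146.0 m.
Near limit Dn = s·(H − f)/(H + s − 2f) = 11200 × (146044.6 − 85) / (146044.6 + 11200 − 2 × 85) = 11200 × 145959.6 / 157074.6 ≈ 10407.5 mm.
Far limit Df = s·(H − f)/(H − s) = 11200 × (146044.6 − 85) / (146044.6 − 11200) = 11200 × 145959.6 / 134844.6 ≈ 12123.2 mm.
Depth of field = Df − Dn = 12123.2 − 10407.5 ≈ 1715.7 mm ≈ 1.72 m.

1.72 m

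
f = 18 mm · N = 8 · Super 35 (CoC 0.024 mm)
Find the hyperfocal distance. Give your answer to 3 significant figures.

Hyperfocal distance H = f²/(N·c) + f = 18²/(8 × 0.024) + 18 = 324/0.192 + 18 ≈ 1705.5 mm ≈ 1.71 m.

1.71 m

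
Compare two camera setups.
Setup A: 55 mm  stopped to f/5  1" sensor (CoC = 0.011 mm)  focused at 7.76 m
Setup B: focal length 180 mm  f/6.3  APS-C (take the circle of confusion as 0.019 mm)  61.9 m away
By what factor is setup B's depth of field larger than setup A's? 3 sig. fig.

Setup A: H = 55²/(5×0.011) + 55 ≈ 55055.0 mm; DoF = Df − Dn = 9024.2 − 6806.5 ≈ 2217.7 mm.
Setup B: H = 180²/(6.3×0.019) + 180 ≈ 270856.7 mm; DoF = Df − Dn = 80184 − 50406 ≈ 29778 mm.
Ratio = 29778 / 2217.7 ≈ 13.4.

13.4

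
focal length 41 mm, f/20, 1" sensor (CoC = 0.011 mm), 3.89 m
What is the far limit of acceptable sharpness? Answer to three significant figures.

Hyperfocal distance H = f²/(N·c) + f = 41²/(20 × 0.011) + 41 = 1681/0.22 + 41 ≈ 7681.9 mm ≈ 7.682 m.
Far limit Df = s·(H − f)/(H − s) = 3890 × (7681.9 − 41) / (7681.9 − 3890) = 3890 × 7640.9 / 3791.9 ≈ 7838.6 mm ≈ 7.84 m.

7.84 m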